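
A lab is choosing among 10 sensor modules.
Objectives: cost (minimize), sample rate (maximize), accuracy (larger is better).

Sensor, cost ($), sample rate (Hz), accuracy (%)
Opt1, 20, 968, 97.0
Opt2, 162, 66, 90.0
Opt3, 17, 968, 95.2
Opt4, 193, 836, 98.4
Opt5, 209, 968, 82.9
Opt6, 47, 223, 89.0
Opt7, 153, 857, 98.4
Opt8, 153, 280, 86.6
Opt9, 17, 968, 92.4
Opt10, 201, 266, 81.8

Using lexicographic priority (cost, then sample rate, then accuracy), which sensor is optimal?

First minimize cost: best is 17, kept {Opt3, Opt9}.
Then maximize sample rate: best is 968, kept {Opt3, Opt9}.
Then maximize accuracy: best is 95.2, kept {Opt3}.

Opt3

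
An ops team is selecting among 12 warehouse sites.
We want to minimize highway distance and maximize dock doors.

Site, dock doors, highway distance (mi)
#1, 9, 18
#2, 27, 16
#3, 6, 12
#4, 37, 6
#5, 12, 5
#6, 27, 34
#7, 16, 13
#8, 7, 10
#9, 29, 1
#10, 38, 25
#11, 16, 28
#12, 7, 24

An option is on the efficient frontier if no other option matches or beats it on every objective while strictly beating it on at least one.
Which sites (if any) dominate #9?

none

#1: worse on dock doors (9 vs 29).
#2: worse on dock doors (27 vs 29).
#3: worse on dock doors (6 vs 29).
#4: worse on highway distance (6 vs 1).
#5: worse on dock doors (12 vs 29).
#6: worse on dock doors (27 vs 29).
#7: worse on dock doors (16 vs 29).
#8: worse on dock doors (7 vs 29).
#10: worse on highway distance (25 vs 1).
#11: worse on dock doors (16 vs 29).
#12: worse on dock doors (7 vs 29).
No option dominates #9.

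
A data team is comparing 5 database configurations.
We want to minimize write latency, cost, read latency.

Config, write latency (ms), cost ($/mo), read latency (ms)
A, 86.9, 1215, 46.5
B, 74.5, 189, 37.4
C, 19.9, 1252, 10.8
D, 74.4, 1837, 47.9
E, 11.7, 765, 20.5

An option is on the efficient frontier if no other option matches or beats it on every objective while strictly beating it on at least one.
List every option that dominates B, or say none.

none

A: worse on write latency (86.9 vs 74.5).
C: worse on cost (1252 vs 189).
D: worse on cost (1837 vs 189).
E: worse on cost (765 vs 189).
No option dominates B.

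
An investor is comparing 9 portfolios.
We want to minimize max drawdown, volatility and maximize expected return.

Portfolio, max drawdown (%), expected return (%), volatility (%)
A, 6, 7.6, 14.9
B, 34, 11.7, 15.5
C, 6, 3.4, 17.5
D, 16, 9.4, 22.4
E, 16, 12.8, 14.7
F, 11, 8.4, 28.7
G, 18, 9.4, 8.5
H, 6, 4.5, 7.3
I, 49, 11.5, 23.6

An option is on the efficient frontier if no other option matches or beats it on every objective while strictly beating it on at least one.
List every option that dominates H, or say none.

none

A: worse on volatility (14.9 vs 7.3).
B: worse on max drawdown (34 vs 6).
C: worse on expected return (3.4 vs 4.5).
D: worse on max drawdown (16 vs 6).
E: worse on max drawdown (16 vs 6).
F: worse on max drawdown (11 vs 6).
G: worse on max drawdown (18 vs 6).
I: worse on max drawdown (49 vs 6).
No option dominates H.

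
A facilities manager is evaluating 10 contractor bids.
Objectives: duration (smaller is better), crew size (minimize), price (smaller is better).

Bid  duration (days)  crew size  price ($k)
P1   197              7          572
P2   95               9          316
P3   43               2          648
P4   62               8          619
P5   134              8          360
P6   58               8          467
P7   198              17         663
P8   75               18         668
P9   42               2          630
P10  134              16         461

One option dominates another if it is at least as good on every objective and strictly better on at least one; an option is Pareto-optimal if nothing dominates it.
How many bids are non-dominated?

5

P1: not dominated.
P2: not dominated (best price).
P3: dominated by P9 (duration 42≤43, crew size 2≤2, price 630≤648).
P4: dominated by P6 (duration 58≤62, crew size 8≤8, price 467≤619).
P5: not dominated.
P6: not dominated.
P7: dominated by P1 (duration 197≤198, crew size 7≤17, price 572≤663).
P8: dominated by P3 (duration 43≤75, crew size 2≤18, price 648≤668).
P9: not dominated (best duration).
P10: dominated by P2 (duration 95≤134, crew size 9≤16, price 316≤461).
Pareto-optimal: P1, P2, P5, P6, P9 → 5.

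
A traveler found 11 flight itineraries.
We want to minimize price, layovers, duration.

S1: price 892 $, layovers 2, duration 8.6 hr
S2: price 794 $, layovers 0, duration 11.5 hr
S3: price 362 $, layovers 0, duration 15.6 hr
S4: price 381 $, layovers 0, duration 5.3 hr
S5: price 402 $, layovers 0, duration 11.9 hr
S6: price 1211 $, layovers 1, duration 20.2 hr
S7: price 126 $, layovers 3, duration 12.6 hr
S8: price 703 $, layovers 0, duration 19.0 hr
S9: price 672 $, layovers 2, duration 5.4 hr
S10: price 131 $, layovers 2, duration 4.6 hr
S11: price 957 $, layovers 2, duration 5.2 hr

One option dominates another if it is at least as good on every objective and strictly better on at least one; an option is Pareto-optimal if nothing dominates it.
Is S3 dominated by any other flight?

No

S1: worse on price (892 vs 362).
S2: worse on price (794 vs 362).
S4: worse on price (381 vs 362).
S5: worse on price (402 vs 362).
S6: worse on price (1211 vs 362).
S7: worse on layovers (3 vs 0).
S8: worse on price (703 vs 362).
S9: worse on price (672 vs 362).
S10: worse on layovers (2 vs 0).
S11: worse on price (957 vs 362).
No option is at least as good as S3 on every objective and strictly better on one.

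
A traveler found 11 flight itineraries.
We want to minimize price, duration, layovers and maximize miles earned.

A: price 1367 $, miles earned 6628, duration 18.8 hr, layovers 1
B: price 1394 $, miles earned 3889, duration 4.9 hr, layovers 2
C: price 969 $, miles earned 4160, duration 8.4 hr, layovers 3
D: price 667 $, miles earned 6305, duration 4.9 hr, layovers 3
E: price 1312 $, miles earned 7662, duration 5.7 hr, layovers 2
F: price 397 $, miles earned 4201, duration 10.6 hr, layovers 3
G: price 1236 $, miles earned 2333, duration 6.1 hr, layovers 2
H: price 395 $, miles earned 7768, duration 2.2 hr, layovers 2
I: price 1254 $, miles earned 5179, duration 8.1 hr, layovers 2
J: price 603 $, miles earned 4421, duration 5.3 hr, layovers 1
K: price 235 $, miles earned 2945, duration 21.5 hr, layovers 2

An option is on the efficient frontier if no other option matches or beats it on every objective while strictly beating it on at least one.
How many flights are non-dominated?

A: not dominated.
B: dominated by H (price 395≤1394, miles earned 7768≥3889, duration 2.2≤4.9, layovers 2≤2).
C: dominated by D (price 667≤969, miles earned 6305≥4160, duration 4.9≤8.4, layovers 3≤3).
D: dominated by H (price 395≤667, miles earned 7768≥6305, duration 2.2≤4.9, layovers 2≤3).
E: dominated by H (price 395≤1312, miles earned 7768≥7662, duration 2.2≤5.7, layovers 2≤2).
F: dominated by H (price 395≤397, miles earned 7768≥4201, duration 2.2≤10.6, layovers 2≤3).
G: dominated by H (price 395≤1236, miles earned 7768≥2333, duration 2.2≤6.1, layovers 2≤2).
H: not dominated (best miles earned).
I: dominated by H (price 395≤1254, miles earned 7768≥5179, duration 2.2≤8.1, layovers 2≤2).
J: not dominated.
K: not dominated (best price).
Pareto-optimal: A, H, J, K → 4.

4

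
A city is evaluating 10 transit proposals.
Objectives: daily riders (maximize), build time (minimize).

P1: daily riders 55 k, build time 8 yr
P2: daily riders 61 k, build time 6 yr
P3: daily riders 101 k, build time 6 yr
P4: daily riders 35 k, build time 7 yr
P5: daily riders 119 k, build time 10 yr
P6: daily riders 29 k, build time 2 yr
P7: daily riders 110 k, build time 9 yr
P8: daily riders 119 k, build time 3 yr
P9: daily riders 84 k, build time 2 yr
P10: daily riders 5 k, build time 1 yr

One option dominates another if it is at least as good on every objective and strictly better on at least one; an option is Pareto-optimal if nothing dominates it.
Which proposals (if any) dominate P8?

P1: worse on daily riders (55 vs 119).
P2: worse on daily riders (61 vs 119).
P3: worse on daily riders (101 vs 119).
P4: worse on daily riders (35 vs 119).
P5: worse on build time (10 vs 3).
P6: worse on daily riders (29 vs 119).
P7: worse on daily riders (110 vs 119).
P9: worse on daily riders (84 vs 119).
P10: worse on daily riders (5 vs 119).
No option dominates P8.

none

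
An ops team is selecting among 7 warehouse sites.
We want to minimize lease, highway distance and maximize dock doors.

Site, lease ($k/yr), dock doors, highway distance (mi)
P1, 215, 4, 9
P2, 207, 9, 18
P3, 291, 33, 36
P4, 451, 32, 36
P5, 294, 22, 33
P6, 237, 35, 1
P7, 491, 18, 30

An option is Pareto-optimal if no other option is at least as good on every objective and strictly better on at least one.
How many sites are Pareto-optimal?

3

P1: not dominated.
P2: not dominated (best lease).
P3: dominated by P6 (lease 237≤291, dock doors 35≥33, highway distance 1≤36).
P4: dominated by P3 (lease 291≤451, dock doors 33≥32, highway distance 36≤36).
P5: dominated by P6 (lease 237≤294, dock doors 35≥22, highway distance 1≤33).
P6: not dominated (best dock doors).
P7: dominated by P6 (lease 237≤491, dock doors 35≥18, highway distance 1≤30).
Pareto-optimal: P1, P2, P6 → 3.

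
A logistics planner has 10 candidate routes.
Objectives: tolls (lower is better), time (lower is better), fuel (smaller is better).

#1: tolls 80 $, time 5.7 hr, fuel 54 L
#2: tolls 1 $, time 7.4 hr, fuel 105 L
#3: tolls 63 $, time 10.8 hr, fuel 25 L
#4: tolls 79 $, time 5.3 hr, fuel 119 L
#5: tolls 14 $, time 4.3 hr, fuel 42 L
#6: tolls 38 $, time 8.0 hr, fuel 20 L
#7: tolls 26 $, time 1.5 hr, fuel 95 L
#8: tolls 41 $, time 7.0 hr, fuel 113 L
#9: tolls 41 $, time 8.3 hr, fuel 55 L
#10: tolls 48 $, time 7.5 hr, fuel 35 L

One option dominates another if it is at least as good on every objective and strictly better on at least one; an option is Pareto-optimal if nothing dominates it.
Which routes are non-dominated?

#1: dominated by #5 (tolls 14≤80, time 4.3≤5.7, fuel 42≤54).
#2: not dominated (best tolls).
#3: dominated by #6 (tolls 38≤63, time 8.0≤10.8, fuel 20≤25).
#4: dominated by #5 (tolls 14≤79, time 4.3≤5.3, fuel 42≤119).
#5: not dominated.
#6: not dominated (best fuel).
#7: not dominated (best time).
#8: dominated by #5 (tolls 14≤41, time 4.3≤7.0, fuel 42≤113).
#9: dominated by #5 (tolls 14≤41, time 4.3≤8.3, fuel 42≤55).
#10: not dominated.

#2, #5, #6, #7, #10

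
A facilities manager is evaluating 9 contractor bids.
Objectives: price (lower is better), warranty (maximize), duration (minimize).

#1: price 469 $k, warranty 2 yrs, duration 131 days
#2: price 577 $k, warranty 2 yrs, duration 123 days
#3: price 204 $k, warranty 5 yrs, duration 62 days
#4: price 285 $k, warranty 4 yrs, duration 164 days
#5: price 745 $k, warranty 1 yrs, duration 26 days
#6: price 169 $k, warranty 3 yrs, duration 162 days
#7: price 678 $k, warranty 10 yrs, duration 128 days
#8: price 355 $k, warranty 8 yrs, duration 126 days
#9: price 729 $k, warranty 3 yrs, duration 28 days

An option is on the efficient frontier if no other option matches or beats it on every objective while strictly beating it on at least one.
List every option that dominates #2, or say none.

#3

#3: price 204≤577, warranty 5≥2, duration 62≤123 — dominates #2.
Others (#1, #4, #5, #6, #7, #8, #9) are each worse than #2 on at least one objective.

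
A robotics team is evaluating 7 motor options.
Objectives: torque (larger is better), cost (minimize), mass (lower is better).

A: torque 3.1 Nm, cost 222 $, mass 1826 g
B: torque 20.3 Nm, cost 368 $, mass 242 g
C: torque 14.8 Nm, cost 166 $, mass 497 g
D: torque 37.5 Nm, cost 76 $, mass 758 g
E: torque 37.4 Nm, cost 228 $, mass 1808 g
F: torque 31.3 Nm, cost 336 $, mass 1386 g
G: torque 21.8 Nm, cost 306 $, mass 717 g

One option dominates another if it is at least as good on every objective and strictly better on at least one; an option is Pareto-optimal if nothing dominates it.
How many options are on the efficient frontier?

4

A: dominated by C (torque 14.8≥3.1, cost 166≤222, mass 497≤1826).
B: not dominated (best mass).
C: not dominated.
D: not dominated (best torque).
E: dominated by D (torque 37.5≥37.4, cost 76≤228, mass 758≤1808).
F: dominated by D (torque 37.5≥31.3, cost 76≤336, mass 758≤1386).
G: not dominated.
Pareto-optimal: B, C, D, G → 4.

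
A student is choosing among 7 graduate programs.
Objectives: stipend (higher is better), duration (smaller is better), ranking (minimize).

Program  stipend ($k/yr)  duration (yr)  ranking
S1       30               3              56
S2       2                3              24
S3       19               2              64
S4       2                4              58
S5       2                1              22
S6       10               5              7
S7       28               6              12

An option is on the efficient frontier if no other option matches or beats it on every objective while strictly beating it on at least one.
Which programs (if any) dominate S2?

S5: stipend 2≥2, duration 1≤3, ranking 22≤24 — dominates S2.
Others (S1, S3, S4, S6, S7) are each worse than S2 on at least one objective.

S5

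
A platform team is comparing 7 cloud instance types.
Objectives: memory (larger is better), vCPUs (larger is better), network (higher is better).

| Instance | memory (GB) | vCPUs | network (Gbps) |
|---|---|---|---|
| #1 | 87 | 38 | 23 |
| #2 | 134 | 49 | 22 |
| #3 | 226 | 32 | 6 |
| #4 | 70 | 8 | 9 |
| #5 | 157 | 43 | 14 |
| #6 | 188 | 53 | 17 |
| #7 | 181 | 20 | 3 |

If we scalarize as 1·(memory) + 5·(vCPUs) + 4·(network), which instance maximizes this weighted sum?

#6

#1: 1·87 + 5·38 + 4·23 = 369
#2: 1·134 + 5·49 + 4·22 = 467
#3: 1·226 + 5·32 + 4·6 = 410
#4: 1·70 + 5·8 + 4·9 = 146
#5: 1·157 + 5·43 + 4·14 = 428
#6: 1·188 + 5·53 + 4·17 = 521
#7: 1·181 + 5·20 + 4·3 = 293
Highest: #6 at 521.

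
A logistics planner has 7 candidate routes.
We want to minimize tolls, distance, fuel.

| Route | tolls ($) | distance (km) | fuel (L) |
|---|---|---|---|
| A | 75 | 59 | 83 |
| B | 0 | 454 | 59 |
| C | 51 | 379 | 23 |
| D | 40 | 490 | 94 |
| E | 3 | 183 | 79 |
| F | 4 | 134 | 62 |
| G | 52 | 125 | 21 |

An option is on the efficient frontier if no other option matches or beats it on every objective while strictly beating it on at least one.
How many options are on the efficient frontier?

A: not dominated (best distance).
B: not dominated (best tolls).
C: not dominated.
D: dominated by B (tolls 0≤40, distance 454≤490, fuel 59≤94).
E: not dominated.
F: not dominated.
G: not dominated (best fuel).
Pareto-optimal: A, B, C, E, F, G → 6.

6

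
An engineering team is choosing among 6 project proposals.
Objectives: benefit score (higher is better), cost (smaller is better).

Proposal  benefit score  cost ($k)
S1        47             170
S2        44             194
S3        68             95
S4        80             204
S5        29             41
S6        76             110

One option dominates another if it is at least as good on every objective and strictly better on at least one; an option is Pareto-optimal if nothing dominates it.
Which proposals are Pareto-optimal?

S3, S4, S5, S6

S1: dominated by S3 (benefit score 68≥47, cost 95≤170).
S2: dominated by S1 (benefit score 47≥44, cost 170≤194).
S3: not dominated.
S4: not dominated (best benefit score).
S5: not dominated (best cost).
S6: not dominated.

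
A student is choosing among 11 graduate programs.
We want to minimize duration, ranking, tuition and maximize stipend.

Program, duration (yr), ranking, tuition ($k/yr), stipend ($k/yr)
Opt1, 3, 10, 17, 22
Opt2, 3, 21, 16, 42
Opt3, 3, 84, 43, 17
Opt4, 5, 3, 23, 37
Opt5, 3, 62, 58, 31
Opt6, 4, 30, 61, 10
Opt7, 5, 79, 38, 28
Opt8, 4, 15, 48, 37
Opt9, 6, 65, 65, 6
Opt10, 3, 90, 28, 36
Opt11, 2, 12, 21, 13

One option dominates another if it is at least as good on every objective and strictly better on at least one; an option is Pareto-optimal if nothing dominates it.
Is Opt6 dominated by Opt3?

No

Opt3 vs Opt6: Opt3 is worse on ranking (84 vs 30), so it does not dominate Opt6.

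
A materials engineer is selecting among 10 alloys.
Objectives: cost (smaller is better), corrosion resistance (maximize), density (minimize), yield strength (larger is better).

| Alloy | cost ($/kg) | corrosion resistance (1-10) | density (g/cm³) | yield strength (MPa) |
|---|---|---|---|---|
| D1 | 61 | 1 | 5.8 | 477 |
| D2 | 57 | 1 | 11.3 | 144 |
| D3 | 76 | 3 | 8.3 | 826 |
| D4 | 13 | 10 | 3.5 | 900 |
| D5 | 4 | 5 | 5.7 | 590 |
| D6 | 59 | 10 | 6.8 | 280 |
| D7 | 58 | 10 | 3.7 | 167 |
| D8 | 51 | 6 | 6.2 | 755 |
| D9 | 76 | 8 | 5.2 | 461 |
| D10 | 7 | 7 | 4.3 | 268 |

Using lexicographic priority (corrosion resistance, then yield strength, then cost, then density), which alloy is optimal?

First maximize corrosion resistance: best is 10, kept {D4, D6, D7}.
Then maximize yield strength: best is 900, kept {D4}.

D4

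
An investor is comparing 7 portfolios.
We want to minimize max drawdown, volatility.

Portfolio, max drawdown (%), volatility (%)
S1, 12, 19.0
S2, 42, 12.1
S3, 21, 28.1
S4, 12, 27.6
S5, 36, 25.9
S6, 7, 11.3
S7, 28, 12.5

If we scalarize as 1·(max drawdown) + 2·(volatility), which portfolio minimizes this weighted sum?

S6

S1: 1·12 + 2·19.0 = 50.0
S2: 1·42 + 2·12.1 = 66.2
S3: 1·21 + 2·28.1 = 77.2
S4: 1·12 + 2·27.6 = 67.2
S5: 1·36 + 2·25.9 = 87.8
S6: 1·7 + 2·11.3 = 29.6
S7: 1·28 + 2·12.5 = 53.0
Lowest: S6 at 29.6.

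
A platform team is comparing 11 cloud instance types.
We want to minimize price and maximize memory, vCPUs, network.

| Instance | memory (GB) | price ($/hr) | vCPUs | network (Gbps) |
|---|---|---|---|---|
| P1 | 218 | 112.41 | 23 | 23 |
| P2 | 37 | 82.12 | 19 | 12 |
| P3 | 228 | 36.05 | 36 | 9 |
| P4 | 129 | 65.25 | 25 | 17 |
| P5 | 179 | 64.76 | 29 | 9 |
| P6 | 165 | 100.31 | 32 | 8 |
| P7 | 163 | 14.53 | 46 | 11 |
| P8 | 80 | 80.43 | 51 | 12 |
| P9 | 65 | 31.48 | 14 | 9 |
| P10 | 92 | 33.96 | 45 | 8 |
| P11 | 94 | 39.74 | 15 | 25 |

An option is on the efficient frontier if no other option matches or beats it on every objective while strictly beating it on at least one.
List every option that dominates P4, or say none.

none

P1: worse on price (112.41 vs 65.25).
P2: worse on memory (37 vs 129).
P3: worse on network (9 vs 17).
P5: worse on network (9 vs 17).
P6: worse on price (100.31 vs 65.25).
P7: worse on network (11 vs 17).
P8: worse on memory (80 vs 129).
P9: worse on memory (65 vs 129).
P10: worse on memory (92 vs 129).
P11: worse on memory (94 vs 129).
No option dominates P4.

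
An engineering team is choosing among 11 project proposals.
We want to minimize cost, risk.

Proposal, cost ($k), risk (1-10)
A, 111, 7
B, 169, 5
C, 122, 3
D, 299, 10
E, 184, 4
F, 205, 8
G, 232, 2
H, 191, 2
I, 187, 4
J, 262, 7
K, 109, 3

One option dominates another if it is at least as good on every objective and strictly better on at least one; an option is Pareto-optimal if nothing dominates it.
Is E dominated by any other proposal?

C vs E: cost 122≤184, risk 3≤4 — C is at least as good on every objective and strictly better on at least one, so C dominates E.

Yes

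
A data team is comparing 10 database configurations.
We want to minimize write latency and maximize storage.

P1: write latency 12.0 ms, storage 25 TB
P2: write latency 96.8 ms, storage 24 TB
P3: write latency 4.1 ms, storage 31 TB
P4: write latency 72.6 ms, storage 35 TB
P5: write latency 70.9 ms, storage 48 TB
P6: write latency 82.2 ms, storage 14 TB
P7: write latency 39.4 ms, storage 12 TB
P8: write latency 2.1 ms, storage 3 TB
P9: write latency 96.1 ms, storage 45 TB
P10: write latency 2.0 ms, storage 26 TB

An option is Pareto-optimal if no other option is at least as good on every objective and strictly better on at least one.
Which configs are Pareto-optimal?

P3, P5, P10

P1: dominated by P3 (write latency 4.1≤12.0, storage 31≥25).
P2: dominated by P1 (write latency 12.0≤96.8, storage 25≥24).
P3: not dominated.
P4: dominated by P5 (write latency 70.9≤72.6, storage 48≥35).
P5: not dominated (best storage).
P6: dominated by P1 (write latency 12.0≤82.2, storage 25≥14).
P7: dominated by P1 (write latency 12.0≤39.4, storage 25≥12).
P8: dominated by P10 (write latency 2.0≤2.1, storage 26≥3).
P9: dominated by P5 (write latency 70.9≤96.1, storage 48≥45).
P10: not dominated (best write latency).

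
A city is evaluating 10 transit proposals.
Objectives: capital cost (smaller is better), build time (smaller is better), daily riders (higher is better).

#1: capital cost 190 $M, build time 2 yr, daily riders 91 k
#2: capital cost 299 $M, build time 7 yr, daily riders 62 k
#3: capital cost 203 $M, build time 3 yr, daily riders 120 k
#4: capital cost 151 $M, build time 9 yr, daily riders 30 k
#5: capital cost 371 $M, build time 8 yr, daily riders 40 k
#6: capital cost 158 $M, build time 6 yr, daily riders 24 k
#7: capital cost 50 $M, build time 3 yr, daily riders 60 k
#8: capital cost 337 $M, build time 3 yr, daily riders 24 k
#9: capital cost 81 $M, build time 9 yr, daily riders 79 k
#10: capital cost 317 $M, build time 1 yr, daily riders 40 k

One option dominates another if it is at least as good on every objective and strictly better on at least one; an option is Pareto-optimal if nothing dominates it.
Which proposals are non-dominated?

#1, #3, #7, #9, #10

#1: not dominated.
#2: dominated by #1 (capital cost 190≤299, build time 2≤7, daily riders 91≥62).
#3: not dominated (best daily riders).
#4: dominated by #7 (capital cost 50≤151, build time 3≤9, daily riders 60≥30).
#5: dominated by #1 (capital cost 190≤371, build time 2≤8, daily riders 91≥40).
#6: dominated by #7 (capital cost 50≤158, build time 3≤6, daily riders 60≥24).
#7: not dominated (best capital cost).
#8: dominated by #1 (capital cost 190≤337, build time 2≤3, daily riders 91≥24).
#9: not dominated.
#10: not dominated (best build time).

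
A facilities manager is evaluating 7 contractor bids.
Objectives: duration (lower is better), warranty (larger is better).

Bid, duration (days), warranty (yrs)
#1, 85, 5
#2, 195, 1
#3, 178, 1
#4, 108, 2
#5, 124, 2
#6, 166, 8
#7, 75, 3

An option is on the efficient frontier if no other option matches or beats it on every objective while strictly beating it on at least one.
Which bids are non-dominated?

#1: not dominated.
#2: dominated by #1 (duration 85≤195, warranty 5≥1).
#3: dominated by #1 (duration 85≤178, warranty 5≥1).
#4: dominated by #1 (duration 85≤108, warranty 5≥2).
#5: dominated by #1 (duration 85≤124, warranty 5≥2).
#6: not dominated (best warranty).
#7: not dominated (best duration).

#1, #6, #7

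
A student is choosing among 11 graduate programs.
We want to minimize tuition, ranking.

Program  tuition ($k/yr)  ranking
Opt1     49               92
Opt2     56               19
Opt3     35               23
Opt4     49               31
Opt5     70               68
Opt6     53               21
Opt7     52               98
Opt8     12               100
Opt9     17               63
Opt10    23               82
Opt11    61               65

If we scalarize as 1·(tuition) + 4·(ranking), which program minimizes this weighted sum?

Opt3

Opt1: 1·49 + 4·92 = 417
Opt2: 1·56 + 4·19 = 132
Opt3: 1·35 + 4·23 = 127
Opt4: 1·49 + 4·31 = 173
Opt5: 1·70 + 4·68 = 342
Opt6: 1·53 + 4·21 = 137
Opt7: 1·52 + 4·98 = 444
Opt8: 1·12 + 4·100 = 412
Opt9: 1·17 + 4·63 = 269
Opt10: 1·23 + 4·82 = 351
Opt11: 1·61 + 4·65 = 321
Lowest: Opt3 at 127.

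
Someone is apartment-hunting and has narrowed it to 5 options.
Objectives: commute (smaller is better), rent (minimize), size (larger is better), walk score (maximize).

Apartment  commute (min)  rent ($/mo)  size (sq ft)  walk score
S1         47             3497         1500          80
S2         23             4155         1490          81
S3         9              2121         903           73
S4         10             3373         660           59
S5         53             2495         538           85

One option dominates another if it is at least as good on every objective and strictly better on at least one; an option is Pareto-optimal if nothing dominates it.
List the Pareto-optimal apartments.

S1: not dominated (best size).
S2: not dominated.
S3: not dominated (best commute).
S4: dominated by S3 (commute 9≤10, rent 2121≤3373, size 903≥660, walk score 73≥59).
S5: not dominated (best walk score).

S1, S2, S3, S5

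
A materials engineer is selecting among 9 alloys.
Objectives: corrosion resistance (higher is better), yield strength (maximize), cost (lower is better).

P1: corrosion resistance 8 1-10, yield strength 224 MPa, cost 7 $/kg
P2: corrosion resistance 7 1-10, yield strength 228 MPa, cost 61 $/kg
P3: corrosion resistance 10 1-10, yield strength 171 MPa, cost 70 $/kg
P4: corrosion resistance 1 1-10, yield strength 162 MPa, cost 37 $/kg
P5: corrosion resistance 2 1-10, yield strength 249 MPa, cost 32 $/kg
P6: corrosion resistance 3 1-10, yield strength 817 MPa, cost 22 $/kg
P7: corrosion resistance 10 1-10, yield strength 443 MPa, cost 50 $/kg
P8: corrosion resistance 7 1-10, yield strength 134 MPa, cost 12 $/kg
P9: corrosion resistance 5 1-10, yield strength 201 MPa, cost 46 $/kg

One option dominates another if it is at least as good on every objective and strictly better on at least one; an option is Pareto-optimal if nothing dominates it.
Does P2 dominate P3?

No

P2 vs P3: P2 is worse on corrosion resistance (7 vs 10), so it does not dominate P3.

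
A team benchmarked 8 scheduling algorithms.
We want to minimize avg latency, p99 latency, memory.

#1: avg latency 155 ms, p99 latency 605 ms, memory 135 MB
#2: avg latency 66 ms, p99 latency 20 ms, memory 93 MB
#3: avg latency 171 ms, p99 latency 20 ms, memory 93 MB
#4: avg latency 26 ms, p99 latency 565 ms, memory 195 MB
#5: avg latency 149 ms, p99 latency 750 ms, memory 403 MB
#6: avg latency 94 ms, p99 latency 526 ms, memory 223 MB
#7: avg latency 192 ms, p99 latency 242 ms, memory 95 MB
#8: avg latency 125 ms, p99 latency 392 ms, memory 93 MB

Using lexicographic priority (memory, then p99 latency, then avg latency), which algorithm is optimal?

First minimize memory: best is 93, kept {#2, #3, #8}.
Then minimize p99 latency: best is 20, kept {#2, #3}.
Then minimize avg latency: best is 66, kept {#2}.

#2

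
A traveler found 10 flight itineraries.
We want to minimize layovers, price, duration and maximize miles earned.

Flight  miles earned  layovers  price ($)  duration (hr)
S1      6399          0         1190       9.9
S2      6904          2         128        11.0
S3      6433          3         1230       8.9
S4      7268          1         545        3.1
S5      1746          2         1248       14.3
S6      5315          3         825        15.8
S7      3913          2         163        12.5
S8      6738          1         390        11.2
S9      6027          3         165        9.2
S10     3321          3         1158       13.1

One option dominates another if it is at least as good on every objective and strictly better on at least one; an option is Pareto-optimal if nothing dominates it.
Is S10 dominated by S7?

Yes

S7 vs S10: miles earned 3913≥3321, layovers 2≤3, price 163≤1158, duration 12.5≤13.1 — S7 is at least as good on every objective with at least one strict improvement.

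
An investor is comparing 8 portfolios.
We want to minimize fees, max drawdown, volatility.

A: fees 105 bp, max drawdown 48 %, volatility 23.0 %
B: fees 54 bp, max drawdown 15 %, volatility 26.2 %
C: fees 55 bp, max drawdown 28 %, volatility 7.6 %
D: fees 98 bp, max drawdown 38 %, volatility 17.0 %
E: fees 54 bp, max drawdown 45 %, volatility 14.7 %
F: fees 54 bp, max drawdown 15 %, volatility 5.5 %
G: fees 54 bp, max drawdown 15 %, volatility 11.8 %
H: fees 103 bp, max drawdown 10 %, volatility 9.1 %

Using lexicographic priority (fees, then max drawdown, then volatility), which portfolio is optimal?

First minimize fees: best is 54, kept {B, E, F, G}.
Then minimize max drawdown: best is 15, kept {B, F, G}.
Then minimize volatility: best is 5.5, kept {F}.

F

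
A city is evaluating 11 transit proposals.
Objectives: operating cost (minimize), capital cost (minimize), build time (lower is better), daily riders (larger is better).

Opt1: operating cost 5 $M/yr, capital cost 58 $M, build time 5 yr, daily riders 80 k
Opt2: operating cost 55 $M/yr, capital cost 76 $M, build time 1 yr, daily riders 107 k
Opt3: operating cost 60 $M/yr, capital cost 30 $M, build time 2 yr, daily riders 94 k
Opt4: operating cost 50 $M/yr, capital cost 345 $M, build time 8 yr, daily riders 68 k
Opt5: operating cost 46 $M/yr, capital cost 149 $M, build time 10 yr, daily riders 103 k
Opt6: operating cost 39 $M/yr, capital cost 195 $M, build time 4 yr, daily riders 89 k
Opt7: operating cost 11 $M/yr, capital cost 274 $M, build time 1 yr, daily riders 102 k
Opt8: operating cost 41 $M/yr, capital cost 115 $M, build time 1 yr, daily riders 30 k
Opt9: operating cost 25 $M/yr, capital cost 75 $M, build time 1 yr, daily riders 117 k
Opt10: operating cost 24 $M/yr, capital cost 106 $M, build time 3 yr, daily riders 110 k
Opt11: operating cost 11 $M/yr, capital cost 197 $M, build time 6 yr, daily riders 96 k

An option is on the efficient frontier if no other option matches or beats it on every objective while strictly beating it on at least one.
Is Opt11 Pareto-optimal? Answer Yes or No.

Opt1: worse on daily riders (80 vs 96).
Opt2: worse on operating cost (55 vs 11).
Opt3: worse on operating cost (60 vs 11).
Opt4: worse on operating cost (50 vs 11).
Opt5: worse on operating cost (46 vs 11).
Opt6: worse on operating cost (39 vs 11).
Opt7: worse on capital cost (274 vs 197).
Opt8: worse on operating cost (41 vs 11).
Opt9: worse on operating cost (25 vs 11).
Opt10: worse on operating cost (24 vs 11).
No option is at least as good as Opt11 on every objective and strictly better on one.

Yes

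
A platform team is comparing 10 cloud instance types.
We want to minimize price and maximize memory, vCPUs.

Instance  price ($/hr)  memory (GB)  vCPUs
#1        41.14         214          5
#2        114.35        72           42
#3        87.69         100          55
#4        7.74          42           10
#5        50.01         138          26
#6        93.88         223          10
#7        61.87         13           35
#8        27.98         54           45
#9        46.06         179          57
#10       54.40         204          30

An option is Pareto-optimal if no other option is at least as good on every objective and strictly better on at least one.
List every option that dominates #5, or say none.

#9

#9: price 46.06≤50.01, memory 179≥138, vCPUs 57≥26 — dominates #5.
Others (#1, #2, #3, #4, #6, #7, #8, #10) are each worse than #5 on at least one objective.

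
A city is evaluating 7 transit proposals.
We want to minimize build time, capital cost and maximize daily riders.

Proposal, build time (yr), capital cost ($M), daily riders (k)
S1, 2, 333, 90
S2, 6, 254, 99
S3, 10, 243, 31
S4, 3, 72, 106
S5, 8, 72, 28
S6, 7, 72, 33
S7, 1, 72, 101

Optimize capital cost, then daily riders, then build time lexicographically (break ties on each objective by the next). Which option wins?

S4

First minimize capital cost: best is 72, kept {S4, S5, S6, S7}.
Then maximize daily riders: best is 106, kept {S4}.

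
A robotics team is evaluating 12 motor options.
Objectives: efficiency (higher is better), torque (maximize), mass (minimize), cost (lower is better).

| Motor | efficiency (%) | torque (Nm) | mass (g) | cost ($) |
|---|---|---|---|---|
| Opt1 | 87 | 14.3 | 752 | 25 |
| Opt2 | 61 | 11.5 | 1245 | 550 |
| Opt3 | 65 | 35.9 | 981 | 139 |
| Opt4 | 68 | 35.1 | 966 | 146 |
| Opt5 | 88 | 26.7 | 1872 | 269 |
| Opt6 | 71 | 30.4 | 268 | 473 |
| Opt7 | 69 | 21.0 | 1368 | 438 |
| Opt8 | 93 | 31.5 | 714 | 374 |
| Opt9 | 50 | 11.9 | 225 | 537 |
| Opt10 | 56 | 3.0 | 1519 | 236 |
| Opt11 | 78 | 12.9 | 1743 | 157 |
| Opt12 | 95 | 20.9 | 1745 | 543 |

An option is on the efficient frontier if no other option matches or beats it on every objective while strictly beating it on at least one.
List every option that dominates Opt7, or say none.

Opt8: efficiency 93≥69, torque 31.5≥21.0, mass 714≤1368, cost 374≤438 — dominates Opt7.
Others (Opt1, Opt2, Opt3, Opt4, Opt5, Opt6, Opt9, Opt10, Opt11, Opt12) are each worse than Opt7 on at least one objective.

Opt8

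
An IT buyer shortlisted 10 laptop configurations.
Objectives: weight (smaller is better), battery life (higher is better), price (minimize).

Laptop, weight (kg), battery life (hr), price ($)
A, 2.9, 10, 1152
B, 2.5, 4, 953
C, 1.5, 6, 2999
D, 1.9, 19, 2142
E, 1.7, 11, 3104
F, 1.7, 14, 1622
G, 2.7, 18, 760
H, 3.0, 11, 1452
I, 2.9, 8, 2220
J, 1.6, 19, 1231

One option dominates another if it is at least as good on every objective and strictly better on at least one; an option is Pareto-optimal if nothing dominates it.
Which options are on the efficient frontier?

B, C, G, J

A: dominated by G (weight 2.7≤2.9, battery life 18≥10, price 760≤1152).
B: not dominated.
C: not dominated (best weight).
D: dominated by J (weight 1.6≤1.9, battery life 19≥19, price 1231≤2142).
E: dominated by F (weight 1.7≤1.7, battery life 14≥11, price 1622≤3104).
F: dominated by J (weight 1.6≤1.7, battery life 19≥14, price 1231≤1622).
G: not dominated (best price).
H: dominated by G (weight 2.7≤3.0, battery life 18≥11, price 760≤1452).
I: dominated by A (weight 2.9≤2.9, battery life 10≥8, price 1152≤2220).
J: not dominated.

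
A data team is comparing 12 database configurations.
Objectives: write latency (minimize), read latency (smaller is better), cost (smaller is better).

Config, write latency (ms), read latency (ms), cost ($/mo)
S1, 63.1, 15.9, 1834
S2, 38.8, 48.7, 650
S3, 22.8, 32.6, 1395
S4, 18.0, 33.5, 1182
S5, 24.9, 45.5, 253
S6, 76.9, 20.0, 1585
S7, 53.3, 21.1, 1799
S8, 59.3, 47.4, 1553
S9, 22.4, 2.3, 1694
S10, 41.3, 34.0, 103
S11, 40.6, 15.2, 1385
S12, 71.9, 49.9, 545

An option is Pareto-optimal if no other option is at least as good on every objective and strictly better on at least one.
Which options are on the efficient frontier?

S1: dominated by S9 (write latency 22.4≤63.1, read latency 2.3≤15.9, cost 1694≤1834).
S2: dominated by S5 (write latency 24.9≤38.8, read latency 45.5≤48.7, cost 253≤650).
S3: not dominated.
S4: not dominated (best write latency).
S5: not dominated.
S6: dominated by S11 (write latency 40.6≤76.9, read latency 15.2≤20.0, cost 1385≤1585).
S7: dominated by S9 (write latency 22.4≤53.3, read latency 2.3≤21.1, cost 1694≤1799).
S8: dominated by S3 (write latency 22.8≤59.3, read latency 32.6≤47.4, cost 1395≤1553).
S9: not dominated (best read latency).
S10: not dominated (best cost).
S11: not dominated.
S12: dominated by S5 (write latency 24.9≤71.9, read latency 45.5≤49.9, cost 253≤545).

S3, S4, S5, S9, S10, S11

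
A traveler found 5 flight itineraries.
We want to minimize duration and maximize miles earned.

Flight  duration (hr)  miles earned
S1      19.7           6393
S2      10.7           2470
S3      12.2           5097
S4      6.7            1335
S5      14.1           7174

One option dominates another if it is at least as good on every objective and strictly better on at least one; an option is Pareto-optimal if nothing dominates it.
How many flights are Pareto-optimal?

4

S1: dominated by S5 (duration 14.1≤19.7, miles earned 7174≥6393).
S2: not dominated.
S3: not dominated.
S4: not dominated (best duration).
S5: not dominated (best miles earned).
Pareto-optimal: S2, S3, S4, S5 → 4.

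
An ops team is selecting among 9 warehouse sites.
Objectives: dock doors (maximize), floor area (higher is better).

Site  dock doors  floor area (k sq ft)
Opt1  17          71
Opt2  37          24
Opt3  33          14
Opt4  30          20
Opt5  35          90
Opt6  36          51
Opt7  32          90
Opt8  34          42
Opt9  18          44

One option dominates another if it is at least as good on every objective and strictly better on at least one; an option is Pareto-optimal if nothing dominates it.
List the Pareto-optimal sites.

Opt2, Opt5, Opt6

Opt1: dominated by Opt5 (dock doors 35≥17, floor area 90≥71).
Opt2: not dominated (best dock doors).
Opt3: dominated by Opt2 (dock doors 37≥33, floor area 24≥14).
Opt4: dominated by Opt2 (dock doors 37≥30, floor area 24≥20).
Opt5: not dominated.
Opt6: not dominated.
Opt7: dominated by Opt5 (dock doors 35≥32, floor area 90≥90).
Opt8: dominated by Opt5 (dock doors 35≥34, floor area 90≥42).
Opt9: dominated by Opt5 (dock doors 35≥18, floor area 90≥44).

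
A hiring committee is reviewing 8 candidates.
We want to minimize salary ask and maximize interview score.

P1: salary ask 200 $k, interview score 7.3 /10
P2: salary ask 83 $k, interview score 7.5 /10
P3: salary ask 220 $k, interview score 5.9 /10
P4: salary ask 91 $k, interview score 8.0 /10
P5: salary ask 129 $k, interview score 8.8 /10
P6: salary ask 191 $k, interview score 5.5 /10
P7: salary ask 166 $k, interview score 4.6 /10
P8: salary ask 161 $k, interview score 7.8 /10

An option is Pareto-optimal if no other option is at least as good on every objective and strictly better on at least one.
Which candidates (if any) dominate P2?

none

P1: worse on salary ask (200 vs 83).
P3: worse on salary ask (220 vs 83).
P4: worse on salary ask (91 vs 83).
P5: worse on salary ask (129 vs 83).
P6: worse on salary ask (191 vs 83).
P7: worse on salary ask (166 vs 83).
P8: worse on salary ask (161 vs 83).
No option dominates P2.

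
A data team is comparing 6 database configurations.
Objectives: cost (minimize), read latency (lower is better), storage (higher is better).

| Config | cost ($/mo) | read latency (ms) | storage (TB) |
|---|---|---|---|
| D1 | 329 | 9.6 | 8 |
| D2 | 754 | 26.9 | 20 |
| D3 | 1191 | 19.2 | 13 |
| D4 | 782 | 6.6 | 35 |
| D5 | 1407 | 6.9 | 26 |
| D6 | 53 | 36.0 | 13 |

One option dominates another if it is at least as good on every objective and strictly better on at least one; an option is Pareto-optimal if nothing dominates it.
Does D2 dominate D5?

D2 vs D5: D2 is worse on read latency (26.9 vs 6.9), so it does not dominate D5.

No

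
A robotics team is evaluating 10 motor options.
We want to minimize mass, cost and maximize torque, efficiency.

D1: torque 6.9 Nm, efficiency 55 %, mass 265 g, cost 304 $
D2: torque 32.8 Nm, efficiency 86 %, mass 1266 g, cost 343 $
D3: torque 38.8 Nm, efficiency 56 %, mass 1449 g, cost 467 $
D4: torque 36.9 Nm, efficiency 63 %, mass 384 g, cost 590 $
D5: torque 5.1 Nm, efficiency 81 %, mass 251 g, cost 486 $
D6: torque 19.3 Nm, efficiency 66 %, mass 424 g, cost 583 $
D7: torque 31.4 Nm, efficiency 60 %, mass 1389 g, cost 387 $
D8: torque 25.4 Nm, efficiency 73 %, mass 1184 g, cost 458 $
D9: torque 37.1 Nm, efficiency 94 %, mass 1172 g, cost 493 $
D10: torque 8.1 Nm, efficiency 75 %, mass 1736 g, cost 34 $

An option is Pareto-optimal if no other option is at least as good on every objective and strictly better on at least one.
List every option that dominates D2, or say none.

D1: worse on torque (6.9 vs 32.8).
D3: worse on efficiency (56 vs 86).
D4: worse on efficiency (63 vs 86).
D5: worse on torque (5.1 vs 32.8).
D6: worse on torque (19.3 vs 32.8).
D7: worse on torque (31.4 vs 32.8).
D8: worse on torque (25.4 vs 32.8).
D9: worse on cost (493 vs 343).
D10: worse on torque (8.1 vs 32.8).
No option dominates D2.

none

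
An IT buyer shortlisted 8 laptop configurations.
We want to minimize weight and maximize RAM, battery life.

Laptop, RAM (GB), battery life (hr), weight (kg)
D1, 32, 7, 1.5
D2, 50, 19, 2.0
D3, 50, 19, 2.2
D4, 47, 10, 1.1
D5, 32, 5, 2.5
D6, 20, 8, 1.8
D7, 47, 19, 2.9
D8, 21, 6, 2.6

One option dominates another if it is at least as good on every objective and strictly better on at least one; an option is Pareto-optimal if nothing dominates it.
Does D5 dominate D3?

D5 vs D3: D5 is worse on RAM (32 vs 50), so it does not dominate D3.

No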